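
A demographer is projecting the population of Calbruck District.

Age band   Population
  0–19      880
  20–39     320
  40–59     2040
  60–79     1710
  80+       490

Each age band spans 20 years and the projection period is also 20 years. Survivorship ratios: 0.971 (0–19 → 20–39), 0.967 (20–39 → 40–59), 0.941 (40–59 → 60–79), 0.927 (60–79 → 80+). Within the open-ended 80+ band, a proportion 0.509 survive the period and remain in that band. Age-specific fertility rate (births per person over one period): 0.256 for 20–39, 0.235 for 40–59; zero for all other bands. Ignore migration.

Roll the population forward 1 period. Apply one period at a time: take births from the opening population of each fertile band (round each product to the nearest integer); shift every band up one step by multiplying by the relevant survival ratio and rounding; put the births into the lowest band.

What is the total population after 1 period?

5478

(Bands numbered youngest = 1 to oldest = 5.)
Period 1.
Births: 320 × 0.256 = 82  |  2040 × 0.235 = 479 → total 561
Band 2: 880 × 0.971 = 854
Band 3: 320 × 0.967 = 309
Band 4: 2040 × 0.941 = 1920
Band 5: 1710 × 0.927 + 490 × 0.509 = 1585 + 249 = 1834
Population now: 0–19=561, 20–39=854, 40–59=309, 60–79=1920, 80+=1834
Total after period 1: 561 + 854 + 309 + 1920 + 1834 = 5478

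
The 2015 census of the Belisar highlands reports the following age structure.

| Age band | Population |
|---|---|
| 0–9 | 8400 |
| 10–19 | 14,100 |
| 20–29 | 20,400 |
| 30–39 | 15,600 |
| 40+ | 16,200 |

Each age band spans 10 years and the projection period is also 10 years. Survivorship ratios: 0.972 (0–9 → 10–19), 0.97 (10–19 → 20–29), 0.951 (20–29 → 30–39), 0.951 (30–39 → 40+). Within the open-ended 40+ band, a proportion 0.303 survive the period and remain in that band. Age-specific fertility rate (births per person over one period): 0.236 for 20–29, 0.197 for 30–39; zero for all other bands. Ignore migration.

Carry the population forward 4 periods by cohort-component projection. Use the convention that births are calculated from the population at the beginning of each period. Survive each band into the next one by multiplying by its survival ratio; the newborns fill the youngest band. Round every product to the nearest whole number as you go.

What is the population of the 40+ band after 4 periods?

13154

Numbering the groups 1..5 from youngest to oldest:
— Period 1 —
Births: 20400 × 0.236 = 4814  |  15600 × 0.197 = 3073 ⇒ total 7887
Group 2: 8400 × 0.972 = 8165
Group 3: 14100 × 0.97 = 13677
Group 4: 20400 × 0.951 = 19400
Group 5: 15600 × 0.951 + 16200 × 0.303 = 14836 + 4909 = 19745
Population now: 0–9=7887, 10–19=8165, 20–29=13677, 30–39=19400, 40+=19745
— Period 2 —
Births: 13677 × 0.236 = 3228  |  19400 × 0.197 = 3822 ⇒ total 7050
Group 2: 7887 × 0.972 = 7666
Group 3: 8165 × 0.97 = 7920
Group 4: 13677 × 0.951 = 13007
Group 5: 19400 × 0.951 + 19745 × 0.303 = 18449 + 5983 = 24432
Population now: 0–9=7050, 10–19=7666, 20–29=7920, 30–39=13007, 40+=24432
— Period 3 —
Births: 7920 × 0.236 = 1869  |  13007 × 0.197 = 2562 ⇒ total 4431
Group 2: 7050 × 0.972 = 6853
Group 3: 7666 × 0.97 = 7436
Group 4: 7920 × 0.951 = 7532
Group 5: 13007 × 0.951 + 24432 × 0.303 = 12370 + 7403 = 19773
Population now: 0–9=4431, 10–19=6853, 20–29=7436, 30–39=7532, 40+=19773
— Period 4 —
Births: 7436 × 0.236 = 1755  |  7532 × 0.197 = 1484 ⇒ total 3239
Group 2: 4431 × 0.972 = 4307
Group 3: 6853 × 0.97 = 6647
Group 4: 7436 × 0.951 = 7072
Group 5: 7532 × 0.951 + 19773 × 0.303 = 7163 + 5991 = 13154
Population now: 0–9=3239, 10–19=4307, 20–29=6647, 30–39=7072, 40+=13154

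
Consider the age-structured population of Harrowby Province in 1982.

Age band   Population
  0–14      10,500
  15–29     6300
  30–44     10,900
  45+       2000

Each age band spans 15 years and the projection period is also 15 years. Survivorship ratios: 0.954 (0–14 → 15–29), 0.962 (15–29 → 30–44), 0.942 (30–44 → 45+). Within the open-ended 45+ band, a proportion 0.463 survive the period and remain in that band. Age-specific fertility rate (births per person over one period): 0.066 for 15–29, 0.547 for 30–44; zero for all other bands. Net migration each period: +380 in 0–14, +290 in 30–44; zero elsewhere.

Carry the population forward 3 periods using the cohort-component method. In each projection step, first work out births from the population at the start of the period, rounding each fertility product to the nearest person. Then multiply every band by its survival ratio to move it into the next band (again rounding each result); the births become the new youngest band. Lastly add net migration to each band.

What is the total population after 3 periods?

— Period 1 —
Births: 6300 * 0.066 = 416  |  10900 * 0.547 = 5962 ⇒ total 6378
15–29: 10500 * 0.954 = 10017
30–44: 6300 * 0.962 = 6061
45+: 10900 * 0.942 + 2000 * 0.463 = 10268 + 926 = 11194
Net migration: 0–14 + 380 → 6758; 30–44 + 290 → 6351
End of period: [6758, 10017, 6351, 11194]
— Period 2 —
Births: 10017 * 0.066 = 661  |  6351 * 0.547 = 3474 ⇒ total 4135
15–29: 6758 * 0.954 = 6447
30–44: 10017 * 0.962 = 9636
45+: 6351 * 0.942 + 11194 * 0.463 = 5983 + 5183 = 11166
Net migration: 0–14 + 380 → 4515; 30–44 + 290 → 9926
End of period: [4515, 6447, 9926, 11166]
— Period 3 —
Births: 6447 * 0.066 = 426  |  9926 * 0.547 = 5430 ⇒ total 5856
15–29: 4515 * 0.954 = 4307
30–44: 6447 * 0.962 = 6202
45+: 9926 * 0.942 + 11166 * 0.463 = 9350 + 5170 = 14520
Net migration: 0–14 + 380 → 6236; 30–44 + 290 → 6492
End of period: [6236, 4307, 6492, 14520]
Total after period 3: 6236 + 4307 + 6492 + 14520 = 31555

31555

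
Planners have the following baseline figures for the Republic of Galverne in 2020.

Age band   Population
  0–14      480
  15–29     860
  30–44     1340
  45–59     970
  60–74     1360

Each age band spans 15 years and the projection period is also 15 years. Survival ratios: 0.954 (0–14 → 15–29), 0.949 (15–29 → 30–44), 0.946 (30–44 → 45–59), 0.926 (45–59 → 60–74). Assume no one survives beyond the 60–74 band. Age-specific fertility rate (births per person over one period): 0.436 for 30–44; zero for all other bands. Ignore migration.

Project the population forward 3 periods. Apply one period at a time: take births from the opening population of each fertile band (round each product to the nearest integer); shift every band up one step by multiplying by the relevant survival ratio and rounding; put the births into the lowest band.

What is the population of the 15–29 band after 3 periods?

340

Call the groups 1 to 5, youngest first.
[period 1]
Births: 1340 * 0.436 = 584
Group 2: 480 * 0.954 = 458
Group 3: 860 * 0.949 = 816
Group 4: 1340 * 0.946 = 1268
Group 5: 970 * 0.926 = 898
Giving 584 / 458 / 816 / 1268 / 898.
[period 2]
Births: 816 * 0.436 = 356
Group 2: 584 * 0.954 = 557
Group 3: 458 * 0.949 = 435
Group 4: 816 * 0.946 = 772
Group 5: 1268 * 0.926 = 1174
Giving 356 / 557 / 435 / 772 / 1174.
[period 3]
Births: 435 * 0.436 = 190
Group 2: 356 * 0.954 = 340
Group 3: 557 * 0.949 = 529
Group 4: 435 * 0.946 = 412
Group 5: 772 * 0.926 = 715
Giving 190 / 340 / 529 / 412 / 715.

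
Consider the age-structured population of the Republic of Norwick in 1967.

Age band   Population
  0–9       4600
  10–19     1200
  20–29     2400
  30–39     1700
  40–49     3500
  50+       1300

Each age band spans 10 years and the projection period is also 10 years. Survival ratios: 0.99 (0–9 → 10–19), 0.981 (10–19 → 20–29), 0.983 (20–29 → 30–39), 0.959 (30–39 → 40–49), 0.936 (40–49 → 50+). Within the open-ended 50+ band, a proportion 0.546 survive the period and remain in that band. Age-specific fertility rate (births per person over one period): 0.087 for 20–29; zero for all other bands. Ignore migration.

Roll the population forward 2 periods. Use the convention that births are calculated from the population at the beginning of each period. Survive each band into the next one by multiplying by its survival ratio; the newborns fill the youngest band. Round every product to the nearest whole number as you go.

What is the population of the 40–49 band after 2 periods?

2262

Let band 1 be 0–9 through band 6 = 50+.
After projecting period 1:
Births: 2400 * 0.087 = 209
Band 2: 4600 * 0.99 = 4554
Band 3: 1200 * 0.981 = 1177
Band 4: 2400 * 0.983 = 2359
Band 5: 1700 * 0.959 = 1630
Band 6: 3500 * 0.936 + 1300 * 0.546 = 3276 + 710 = 3986
End of period: [209, 4554, 1177, 2359, 1630, 3986]
After projecting period 2:
Births: 1177 * 0.087 = 102
Band 2: 209 * 0.99 = 207
Band 3: 4554 * 0.981 = 4467
Band 4: 1177 * 0.983 = 1157
Band 5: 2359 * 0.959 = 2262
Band 6: 1630 * 0.936 + 3986 * 0.546 = 1526 + 2176 = 3702
End of period: [102, 207, 4467, 1157, 2262, 3702]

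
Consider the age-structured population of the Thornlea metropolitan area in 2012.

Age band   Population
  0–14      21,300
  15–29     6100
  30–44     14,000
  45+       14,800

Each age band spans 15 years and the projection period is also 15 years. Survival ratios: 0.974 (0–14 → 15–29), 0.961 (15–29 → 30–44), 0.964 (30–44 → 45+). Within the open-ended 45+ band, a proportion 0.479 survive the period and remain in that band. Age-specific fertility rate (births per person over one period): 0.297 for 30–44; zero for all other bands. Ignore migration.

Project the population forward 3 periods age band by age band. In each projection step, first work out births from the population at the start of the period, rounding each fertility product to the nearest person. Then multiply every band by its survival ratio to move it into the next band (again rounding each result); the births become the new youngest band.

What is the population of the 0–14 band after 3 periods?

5921

— Period 1 —
Births: 14000 × 0.297 = 4158
15–29: 21300 × 0.974 = 20746
30–44: 6100 × 0.961 = 5862
45+: 14000 × 0.964 + 14800 × 0.479 = 13496 + 7089 = 20585
End of period: [4158, 20746, 5862, 20585]
— Period 2 —
Births: 5862 × 0.297 = 1741
15–29: 4158 × 0.974 = 4050
30–44: 20746 × 0.961 = 19937
45+: 5862 × 0.964 + 20585 × 0.479 = 5651 + 9860 = 15511
End of period: [1741, 4050, 19937, 15511]
— Period 3 —
Births: 19937 × 0.297 = 5921
15–29: 1741 × 0.974 = 1696
30–44: 4050 × 0.961 = 3892
45+: 19937 × 0.964 + 15511 × 0.479 = 19219 + 7430 = 26649
End of period: [5921, 1696, 3892, 26649]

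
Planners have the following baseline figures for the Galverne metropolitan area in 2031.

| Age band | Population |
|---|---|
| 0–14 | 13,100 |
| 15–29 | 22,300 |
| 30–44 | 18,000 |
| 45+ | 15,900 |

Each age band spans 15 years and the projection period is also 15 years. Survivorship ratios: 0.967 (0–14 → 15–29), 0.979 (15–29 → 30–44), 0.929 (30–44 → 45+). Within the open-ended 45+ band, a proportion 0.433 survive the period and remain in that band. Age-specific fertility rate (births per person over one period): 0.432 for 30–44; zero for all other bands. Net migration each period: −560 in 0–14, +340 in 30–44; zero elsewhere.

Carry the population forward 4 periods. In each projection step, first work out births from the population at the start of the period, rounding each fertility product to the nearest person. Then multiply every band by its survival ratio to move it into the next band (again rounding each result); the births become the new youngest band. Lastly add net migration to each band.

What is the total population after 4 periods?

33763

Call the bands 1 to 4, youngest first.
Period 1:
Births: 18000 × 0.432 = 7776
Band 2: 13100 × 0.967 = 12668
Band 3: 22300 × 0.979 = 21832
Band 4: 18000 × 0.929 + 15900 × 0.433 = 16722 + 6885 = 23607
Net migration: Band 1 − 560 → 7216; Band 3 + 340 → 22172
Population now: 0–14=7216, 15–29=12668, 30–44=22172, 45+=23607
Period 2:
Births: 22172 × 0.432 = 9578
Band 2: 7216 × 0.967 = 6978
Band 3: 12668 × 0.979 = 12402
Band 4: 22172 × 0.929 + 23607 × 0.433 = 20598 + 10222 = 30820
Net migration: Band 1 − 560 → 9018; Band 3 + 340 → 12742
Population now: 0–14=9018, 15–29=6978, 30–44=12742, 45+=30820
Period 3:
Births: 12742 × 0.432 = 5505
Band 2: 9018 × 0.967 = 8720
Band 3: 6978 × 0.979 = 6831
Band 4: 12742 × 0.929 + 30820 × 0.433 = 11837 + 13345 = 25182
Net migration: Band 1 − 560 → 4945; Band 3 + 340 → 7171
Population now: 0–14=4945, 15–29=8720, 30–44=7171, 45+=25182
Period 4:
Births: 7171 × 0.432 = 3098
Band 2: 4945 × 0.967 = 4782
Band 3: 8720 × 0.979 = 8537
Band 4: 7171 × 0.929 + 25182 × 0.433 = 6662 + 10904 = 17566
Net migration: Band 1 − 560 → 2538; Band 3 + 340 → 8877
Population now: 0–14=2538, 15–29=4782, 30–44=8877, 45+=17566
Total after period 4: 2538 + 4782 + 8877 + 17566 = 33763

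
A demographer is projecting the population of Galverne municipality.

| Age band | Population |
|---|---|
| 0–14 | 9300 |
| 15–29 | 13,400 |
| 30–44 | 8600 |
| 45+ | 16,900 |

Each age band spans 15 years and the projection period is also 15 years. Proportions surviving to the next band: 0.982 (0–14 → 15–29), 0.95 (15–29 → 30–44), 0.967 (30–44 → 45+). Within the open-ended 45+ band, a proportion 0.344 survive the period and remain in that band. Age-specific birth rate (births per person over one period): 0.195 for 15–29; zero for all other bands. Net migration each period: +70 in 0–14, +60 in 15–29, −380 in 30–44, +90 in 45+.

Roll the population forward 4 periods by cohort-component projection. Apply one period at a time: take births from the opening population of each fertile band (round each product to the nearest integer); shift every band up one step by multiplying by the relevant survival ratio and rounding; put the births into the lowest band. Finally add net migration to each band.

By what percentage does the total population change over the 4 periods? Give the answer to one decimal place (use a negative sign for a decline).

Period 1:
Births: 13400 × 0.195 = 2613
15–29: 9300 × 0.982 = 9133
30–44: 13400 × 0.95 = 12730
45+: 8600 × 0.967 + 16900 × 0.344 = 8316 + 5814 = 14130
Net migration: 0–14 + 70 → 2683; 15–29 + 60 → 9193; 30–44 − 380 → 12350; 45+ + 90 → 14220
Population now: 0–14=2683, 15–29=9193, 30–44=12350, 45+=14220
Period 2:
Births: 9193 × 0.195 = 1793
15–29: 2683 × 0.982 = 2635
30–44: 9193 × 0.95 = 8733
45+: 12350 × 0.967 + 14220 × 0.344 = 11942 + 4892 = 16834
Net migration: 0–14 + 70 → 1863; 15–29 + 60 → 2695; 30–44 − 380 → 8353; 45+ + 90 → 16924
Population now: 0–14=1863, 15–29=2695, 30–44=8353, 45+=16924
Period 3:
Births: 2695 × 0.195 = 526
15–29: 1863 × 0.982 = 1829
30–44: 2695 × 0.95 = 2560
45+: 8353 × 0.967 + 16924 × 0.344 = 8077 + 5822 = 13899
Net migration: 0–14 + 70 → 596; 15–29 + 60 → 1889; 30–44 − 380 → 2180; 45+ + 90 → 13989
Population now: 0–14=596, 15–29=1889, 30–44=2180, 45+=13989
Period 4:
Births: 1889 × 0.195 = 368
15–29: 596 × 0.982 = 585
30–44: 1889 × 0.95 = 1795
45+: 2180 × 0.967 + 13989 × 0.344 = 2108 + 4812 = 6920
Net migration: 0–14 + 70 → 438; 15–29 + 60 → 645; 30–44 − 380 → 1415; 45+ + 90 → 7010
Population now: 0–14=438, 15–29=645, 30–44=1415, 45+=7010
Total: 48200 → 9508; change = -38692; percentage change = -80.3%

-80.3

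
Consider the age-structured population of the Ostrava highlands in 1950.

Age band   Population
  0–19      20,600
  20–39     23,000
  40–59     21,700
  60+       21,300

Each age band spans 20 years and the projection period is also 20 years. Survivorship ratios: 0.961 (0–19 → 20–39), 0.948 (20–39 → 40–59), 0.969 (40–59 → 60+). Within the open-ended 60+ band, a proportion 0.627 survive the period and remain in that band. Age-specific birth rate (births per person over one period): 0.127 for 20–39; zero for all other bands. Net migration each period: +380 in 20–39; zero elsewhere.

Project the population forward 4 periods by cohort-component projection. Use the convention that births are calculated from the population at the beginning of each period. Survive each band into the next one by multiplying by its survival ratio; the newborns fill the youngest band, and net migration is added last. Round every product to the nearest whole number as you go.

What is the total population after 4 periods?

Let group 1 be 0–19 through group 4 = 60+.
Period 1.
Births: 23000 * 0.127 = 2921
Group 2: 20600 * 0.961 = 19797
Group 3: 23000 * 0.948 = 21804
Group 4: 21700 * 0.969 + 21300 * 0.627 = 21027 + 13355 = 34382
Net migration: Group 2 + 380 → 20177
→ [2921, 20177, 21804, 34382]
Period 2.
Births: 20177 * 0.127 = 2562
Group 2: 2921 * 0.961 = 2807
Group 3: 20177 * 0.948 = 19128
Group 4: 21804 * 0.969 + 34382 * 0.627 = 21128 + 21558 = 42686
Net migration: Group 2 + 380 → 3187
→ [2562, 3187, 19128, 42686]
Period 3.
Births: 3187 * 0.127 = 405
Group 2: 2562 * 0.961 = 2462
Group 3: 3187 * 0.948 = 3021
Group 4: 19128 * 0.969 + 42686 * 0.627 = 18535 + 26764 = 45299
Net migration: Group 2 + 380 → 2842
→ [405, 2842, 3021, 45299]
Period 4.
Births: 2842 * 0.127 = 361
Group 2: 405 * 0.961 = 389
Group 3: 2842 * 0.948 = 2694
Group 4: 3021 * 0.969 + 45299 * 0.627 = 2927 + 28402 = 31329
Net migration: Group 2 + 380 → 769
→ [361, 769, 2694, 31329]
Total after period 4: 361 + 769 + 2694 + 31329 = 35153

35153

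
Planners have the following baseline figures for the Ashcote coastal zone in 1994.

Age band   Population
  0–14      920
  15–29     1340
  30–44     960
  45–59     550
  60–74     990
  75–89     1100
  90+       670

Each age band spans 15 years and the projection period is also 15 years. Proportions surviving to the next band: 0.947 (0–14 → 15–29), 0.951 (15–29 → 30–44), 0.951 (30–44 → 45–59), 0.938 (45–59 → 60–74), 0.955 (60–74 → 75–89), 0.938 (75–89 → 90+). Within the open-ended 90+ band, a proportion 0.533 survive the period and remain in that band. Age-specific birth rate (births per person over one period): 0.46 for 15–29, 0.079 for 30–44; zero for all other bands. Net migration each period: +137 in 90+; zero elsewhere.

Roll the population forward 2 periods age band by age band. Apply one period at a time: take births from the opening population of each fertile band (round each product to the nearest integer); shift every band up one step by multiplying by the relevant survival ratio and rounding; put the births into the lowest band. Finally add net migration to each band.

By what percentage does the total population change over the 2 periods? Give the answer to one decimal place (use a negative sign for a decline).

-2.3

Call the groups 1 to 7, youngest first.
Period 1:
Births: 1340 * 0.46 = 616, 960 * 0.079 = 76 → total 692
Group 2: 920 * 0.947 = 871
Group 3: 1340 * 0.951 = 1274
Group 4: 960 * 0.951 = 913
Group 5: 550 * 0.938 = 516
Group 6: 990 * 0.955 = 945
Group 7: 1100 * 0.938 + 670 * 0.533 = 1032 + 357 = 1389
Net migration: Group 7 + 137 → 1526
Giving 692 / 871 / 1274 / 913 / 516 / 945 / 1526.
Period 2:
Births: 871 * 0.46 = 401, 1274 * 0.079 = 101 → total 502
Group 2: 692 * 0.947 = 655
Group 3: 871 * 0.951 = 828
Group 4: 1274 * 0.951 = 1212
Group 5: 913 * 0.938 = 856
Group 6: 516 * 0.955 = 493
Group 7: 945 * 0.938 + 1526 * 0.533 = 886 + 813 = 1699
Net migration: Group 7 + 137 → 1836
Giving 502 / 655 / 828 / 1212 / 856 / 493 / 1836.
Total: 6530 → 6382; change = -148; percentage change = -2.3%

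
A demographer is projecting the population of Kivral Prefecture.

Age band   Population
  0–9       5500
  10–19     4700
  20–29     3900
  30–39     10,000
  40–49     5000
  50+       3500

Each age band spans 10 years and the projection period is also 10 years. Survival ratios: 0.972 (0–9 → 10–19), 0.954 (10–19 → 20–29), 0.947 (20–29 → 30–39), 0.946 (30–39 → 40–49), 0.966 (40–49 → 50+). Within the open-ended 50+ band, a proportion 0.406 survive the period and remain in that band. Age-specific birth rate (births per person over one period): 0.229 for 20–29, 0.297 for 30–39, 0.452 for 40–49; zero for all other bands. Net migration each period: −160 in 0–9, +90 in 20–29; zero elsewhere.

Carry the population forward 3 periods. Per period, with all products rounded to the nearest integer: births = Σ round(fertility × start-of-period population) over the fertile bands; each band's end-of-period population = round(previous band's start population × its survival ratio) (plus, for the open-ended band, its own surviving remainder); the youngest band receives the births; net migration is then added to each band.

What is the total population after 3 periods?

Let group 1 be 0–9 through group 6 = 50+.
Period 1.
Births: 3900 × 0.229 = 893, 10000 × 0.297 = 2970, 5000 × 0.452 = 2260 → 6123
Group 2: 5500 × 0.972 = 5346
Group 3: 4700 × 0.954 = 4484
Group 4: 3900 × 0.947 = 3693
Group 5: 10000 × 0.946 = 9460
Group 6: 5000 × 0.966 + 3500 × 0.406 = 4830 + 1421 = 6251
Net migration: Group 1 − 160 → 5963; Group 3 + 90 → 4574
End of period: [5963, 5346, 4574, 3693, 9460, 6251]
Period 2.
Births: 4574 × 0.229 = 1047, 3693 × 0.297 = 1097, 9460 × 0.452 = 4276 → 6420
Group 2: 5963 × 0.972 = 5796
Group 3: 5346 × 0.954 = 5100
Group 4: 4574 × 0.947 = 4332
Group 5: 3693 × 0.946 = 3494
Group 6: 9460 × 0.966 + 6251 × 0.406 = 9138 + 2538 = 11676
Net migration: Group 1 − 160 → 6260; Group 3 + 90 → 5190
End of period: [6260, 5796, 5190, 4332, 3494, 11676]
Period 3.
Births: 5190 × 0.229 = 1189, 4332 × 0.297 = 1287, 3494 × 0.452 = 1579 → 4055
Group 2: 6260 × 0.972 = 6085
Group 3: 5796 × 0.954 = 5529
Group 4: 5190 × 0.947 = 4915
Group 5: 4332 × 0.946 = 4098
Group 6: 3494 × 0.966 + 11676 × 0.406 = 3375 + 4740 = 8115
Net migration: Group 1 − 160 → 3895; Group 3 + 90 → 5619
End of period: [3895, 6085, 5619, 4915, 4098, 8115]
Total after period 3: 3895 + 6085 + 5619 + 4915 + 4098 + 8115 = 32727

32727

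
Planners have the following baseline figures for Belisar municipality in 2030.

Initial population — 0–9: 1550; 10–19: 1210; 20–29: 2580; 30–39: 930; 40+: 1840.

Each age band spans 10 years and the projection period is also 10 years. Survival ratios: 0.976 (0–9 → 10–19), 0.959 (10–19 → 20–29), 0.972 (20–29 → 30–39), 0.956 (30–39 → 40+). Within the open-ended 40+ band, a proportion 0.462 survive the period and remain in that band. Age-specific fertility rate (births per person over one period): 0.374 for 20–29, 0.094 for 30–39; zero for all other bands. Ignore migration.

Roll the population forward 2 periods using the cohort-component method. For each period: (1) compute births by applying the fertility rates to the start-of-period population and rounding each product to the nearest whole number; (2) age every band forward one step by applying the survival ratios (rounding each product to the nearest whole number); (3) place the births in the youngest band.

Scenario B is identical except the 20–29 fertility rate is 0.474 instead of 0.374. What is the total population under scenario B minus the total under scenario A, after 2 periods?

[period 1]
Births: 2580 * 0.374 = 965, 930 * 0.094 = 87 → 1052
10–19: 1550 * 0.976 = 1513
20–29: 1210 * 0.959 = 1160
30–39: 2580 * 0.972 = 2508
40+: 930 * 0.956 + 1840 * 0.462 = 889 + 850 = 1739
End of period: [1052, 1513, 1160, 2508, 1739]
[period 2]
Births: 1160 * 0.374 = 434, 2508 * 0.094 = 236 → 670
10–19: 1052 * 0.976 = 1027
20–29: 1513 * 0.959 = 1451
30–39: 1160 * 0.972 = 1128
40+: 2508 * 0.956 + 1739 * 0.462 = 2398 + 803 = 3201
End of period: [670, 1027, 1451, 1128, 3201]
Scenario A total after 2 periods: 7477
Scenario B projection —
[period 1]
Births: 2580 * 0.474 = 1223, 930 * 0.094 = 87 → 1310
10–19: 1550 * 0.976 = 1513
20–29: 1210 * 0.959 = 1160
30–39: 2580 * 0.972 = 2508
40+: 930 * 0.956 + 1840 * 0.462 = 889 + 850 = 1739
End of period: [1310, 1513, 1160, 2508, 1739]
[period 2]
Births: 1160 * 0.474 = 550, 2508 * 0.094 = 236 → 786
10–19: 1310 * 0.976 = 1279
20–29: 1513 * 0.959 = 1451
30–39: 1160 * 0.972 = 1128
40+: 2508 * 0.956 + 1739 * 0.462 = 2398 + 803 = 3201
End of period: [786, 1279, 1451, 1128, 3201]
Scenario B total after 2 periods: 7845
Difference B − A = 7845 − 7477 = 368

368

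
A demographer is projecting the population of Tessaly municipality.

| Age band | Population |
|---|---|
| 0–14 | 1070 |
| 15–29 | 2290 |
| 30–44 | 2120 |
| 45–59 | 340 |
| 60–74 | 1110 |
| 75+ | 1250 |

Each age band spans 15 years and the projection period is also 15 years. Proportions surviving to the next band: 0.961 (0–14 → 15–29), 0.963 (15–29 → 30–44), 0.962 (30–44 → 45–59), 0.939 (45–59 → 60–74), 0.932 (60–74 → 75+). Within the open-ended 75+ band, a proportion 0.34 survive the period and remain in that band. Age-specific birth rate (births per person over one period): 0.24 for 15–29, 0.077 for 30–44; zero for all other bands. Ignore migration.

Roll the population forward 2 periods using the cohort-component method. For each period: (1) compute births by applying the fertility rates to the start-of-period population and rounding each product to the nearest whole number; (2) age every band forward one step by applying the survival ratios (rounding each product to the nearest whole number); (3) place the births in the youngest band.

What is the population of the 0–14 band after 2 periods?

— Period 1 —
Births: 2290 * 0.24 = 550 ; 2120 * 0.077 = 163 — total 713
15–29: 1070 * 0.961 = 1028
30–44: 2290 * 0.963 = 2205
45–59: 2120 * 0.962 = 2039
60–74: 340 * 0.939 = 319
75+: 1110 * 0.932 + 1250 * 0.34 = 1035 + 425 = 1460
Population now: 0–14=713, 15–29=1028, 30–44=2205, 45–59=2039, 60–74=319, 75+=1460
— Period 2 —
Births: 1028 * 0.24 = 247 ; 2205 * 0.077 = 170 — total 417
15–29: 713 * 0.961 = 685
30–44: 1028 * 0.963 = 990
45–59: 2205 * 0.962 = 2121
60–74: 2039 * 0.939 = 1915
75+: 319 * 0.932 + 1460 * 0.34 = 297 + 496 = 793
Population now: 0–14=417, 15–29=685, 30–44=990, 45–59=2121, 60–74=1915, 75+=793

417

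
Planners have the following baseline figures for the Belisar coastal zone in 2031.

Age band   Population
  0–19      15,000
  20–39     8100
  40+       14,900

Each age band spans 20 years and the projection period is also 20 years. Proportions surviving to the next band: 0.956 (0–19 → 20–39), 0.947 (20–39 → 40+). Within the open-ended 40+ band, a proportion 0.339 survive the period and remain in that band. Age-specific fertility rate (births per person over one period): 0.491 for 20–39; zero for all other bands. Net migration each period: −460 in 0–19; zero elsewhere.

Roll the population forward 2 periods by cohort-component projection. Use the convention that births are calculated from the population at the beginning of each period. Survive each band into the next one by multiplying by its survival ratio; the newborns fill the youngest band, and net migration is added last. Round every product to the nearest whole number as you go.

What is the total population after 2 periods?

Let group 1 be 0–19 through group 3 = 40+.
Period 1.
Births: 8100 * 0.491 = 3977
Group 2: 15000 * 0.956 = 14340
Group 3: 8100 * 0.947 + 14900 * 0.339 = 7671 + 5051 = 12722
Net migration: Group 1 − 460 → 3517
End of period: [3517, 14340, 12722]
Period 2.
Births: 14340 * 0.491 = 7041
Group 2: 3517 * 0.956 = 3362
Group 3: 14340 * 0.947 + 12722 * 0.339 = 13580 + 4313 = 17893
Net migration: Group 1 − 460 → 6581
End of period: [6581, 3362, 17893]
Total after period 2: 6581 + 3362 + 17893 = 27836

27836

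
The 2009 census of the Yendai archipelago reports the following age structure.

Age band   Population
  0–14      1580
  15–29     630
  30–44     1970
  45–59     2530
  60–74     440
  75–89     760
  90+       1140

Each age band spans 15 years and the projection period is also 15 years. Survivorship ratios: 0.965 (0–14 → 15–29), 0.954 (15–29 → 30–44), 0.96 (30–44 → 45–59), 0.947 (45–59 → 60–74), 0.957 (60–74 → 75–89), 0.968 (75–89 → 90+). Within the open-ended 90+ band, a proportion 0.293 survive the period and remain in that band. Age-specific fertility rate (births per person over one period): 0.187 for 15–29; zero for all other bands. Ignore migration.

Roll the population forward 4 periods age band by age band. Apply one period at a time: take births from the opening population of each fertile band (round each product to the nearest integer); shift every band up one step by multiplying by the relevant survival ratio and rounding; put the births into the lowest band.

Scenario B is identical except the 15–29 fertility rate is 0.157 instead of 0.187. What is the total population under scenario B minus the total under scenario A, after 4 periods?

After projecting period 1:
Births: 630 * 0.187 = 118
15–29: 1580 * 0.965 = 1525
30–44: 630 * 0.954 = 601
45–59: 1970 * 0.96 = 1891
60–74: 2530 * 0.947 = 2396
75–89: 440 * 0.957 = 421
90+: 760 * 0.968 + 1140 * 0.293 = 736 + 334 = 1070
Giving 118 / 1525 / 601 / 1891 / 2396 / 421 / 1070.
After projecting period 2:
Births: 1525 * 0.187 = 285
15–29: 118 * 0.965 = 114
30–44: 1525 * 0.954 = 1455
45–59: 601 * 0.96 = 577
60–74: 1891 * 0.947 = 1791
75–89: 2396 * 0.957 = 2293
90+: 421 * 0.968 + 1070 * 0.293 = 408 + 314 = 722
Giving 285 / 114 / 1455 / 577 / 1791 / 2293 / 722.
After projecting period 3:
Births: 114 * 0.187 = 21
15–29: 285 * 0.965 = 275
30–44: 114 * 0.954 = 109
45–59: 1455 * 0.96 = 1397
60–74: 577 * 0.947 = 546
75–89: 1791 * 0.957 = 1714
90+: 2293 * 0.968 + 722 * 0.293 = 2220 + 212 = 2432
Giving 21 / 275 / 109 / 1397 / 546 / 1714 / 2432.
After projecting period 4:
Births: 275 * 0.187 = 51
15–29: 21 * 0.965 = 20
30–44: 275 * 0.954 = 262
45–59: 109 * 0.96 = 105
60–74: 1397 * 0.947 = 1323
75–89: 546 * 0.957 = 523
90+: 1714 * 0.968 + 2432 * 0.293 = 1659 + 713 = 2372
Giving 51 / 20 / 262 / 105 / 1323 / 523 / 2372.
Scenario A total after 4 periods: 4656
Scenario B projection —
After projecting period 1:
Births: 630 * 0.157 = 99
15–29: 1580 * 0.965 = 1525
30–44: 630 * 0.954 = 601
45–59: 1970 * 0.96 = 1891
60–74: 2530 * 0.947 = 2396
75–89: 440 * 0.957 = 421
90+: 760 * 0.968 + 1140 * 0.293 = 736 + 334 = 1070
Giving 99 / 1525 / 601 / 1891 / 2396 / 421 / 1070.
After projecting period 2:
Births: 1525 * 0.157 = 239
15–29: 99 * 0.965 = 96
30–44: 1525 * 0.954 = 1455
45–59: 601 * 0.96 = 577
60–74: 1891 * 0.947 = 1791
75–89: 2396 * 0.957 = 2293
90+: 421 * 0.968 + 1070 * 0.293 = 408 + 314 = 722
Giving 239 / 96 / 1455 / 577 / 1791 / 2293 / 722.
After projecting period 3:
Births: 96 * 0.157 = 15
15–29: 239 * 0.965 = 231
30–44: 96 * 0.954 = 92
45–59: 1455 * 0.96 = 1397
60–74: 577 * 0.947 = 546
75–89: 1791 * 0.957 = 1714
90+: 2293 * 0.968 + 722 * 0.293 = 2220 + 212 = 2432
Giving 15 / 231 / 92 / 1397 / 546 / 1714 / 2432.
After projecting period 4:
Births: 231 * 0.157 = 36
15–29: 15 * 0.965 = 14
30–44: 231 * 0.954 = 220
45–59: 92 * 0.96 = 88
60–74: 1397 * 0.947 = 1323
75–89: 546 * 0.957 = 523
90+: 1714 * 0.968 + 2432 * 0.293 = 1659 + 713 = 2372
Giving 36 / 14 / 220 / 88 / 1323 / 523 / 2372.
Scenario B total after 4 periods: 4576
Difference B − A = 4576 − 4656 = -80

-80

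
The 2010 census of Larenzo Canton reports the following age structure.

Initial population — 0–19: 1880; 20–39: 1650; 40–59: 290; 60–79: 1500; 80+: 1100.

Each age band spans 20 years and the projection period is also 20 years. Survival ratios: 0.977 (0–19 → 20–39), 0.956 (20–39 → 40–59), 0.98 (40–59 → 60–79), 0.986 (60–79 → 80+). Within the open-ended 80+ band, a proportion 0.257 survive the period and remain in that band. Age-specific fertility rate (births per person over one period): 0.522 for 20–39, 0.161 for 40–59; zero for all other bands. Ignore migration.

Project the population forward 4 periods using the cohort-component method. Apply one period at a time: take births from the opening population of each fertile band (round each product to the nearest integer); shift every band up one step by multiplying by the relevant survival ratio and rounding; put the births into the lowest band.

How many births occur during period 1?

After projecting period 1:
Births: 1650 * 0.522 = 861, 290 * 0.161 = 47 — total 908
20–39: 1880 * 0.977 = 1837
40–59: 1650 * 0.956 = 1577
60–79: 290 * 0.98 = 284
80+: 1500 * 0.986 + 1100 * 0.257 = 1479 + 283 = 1762
Population now: 0–19=908, 20–39=1837, 40–59=1577, 60–79=284, 80+=1762

908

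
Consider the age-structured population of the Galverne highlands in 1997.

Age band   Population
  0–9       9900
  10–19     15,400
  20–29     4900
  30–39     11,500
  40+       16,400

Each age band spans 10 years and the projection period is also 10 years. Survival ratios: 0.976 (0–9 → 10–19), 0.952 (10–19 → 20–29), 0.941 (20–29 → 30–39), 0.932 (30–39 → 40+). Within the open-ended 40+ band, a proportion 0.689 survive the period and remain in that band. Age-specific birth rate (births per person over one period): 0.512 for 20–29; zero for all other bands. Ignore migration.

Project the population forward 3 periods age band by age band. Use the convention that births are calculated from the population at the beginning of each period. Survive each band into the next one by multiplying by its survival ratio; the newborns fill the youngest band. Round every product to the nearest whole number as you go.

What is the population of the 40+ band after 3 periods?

26271

Call the bands 1 to 5, youngest first.
[period 1]
Births: 4900 × 0.512 = 2509
Band 2: 9900 × 0.976 = 9662
Band 3: 15400 × 0.952 = 14661
Band 4: 4900 × 0.941 = 4611
Band 5: 11500 × 0.932 + 16400 × 0.689 = 10718 + 11300 = 22018
Giving 2509 / 9662 / 14661 / 4611 / 22018.
[period 2]
Births: 14661 × 0.512 = 7506
Band 2: 2509 × 0.976 = 2449
Band 3: 9662 × 0.952 = 9198
Band 4: 14661 × 0.941 = 13796
Band 5: 4611 × 0.932 + 22018 × 0.689 = 4297 + 15170 = 19467
Giving 7506 / 2449 / 9198 / 13796 / 19467.
[period 3]
Births: 9198 × 0.512 = 4709
Band 2: 7506 × 0.976 = 7326
Band 3: 2449 × 0.952 = 2331
Band 4: 9198 × 0.941 = 8655
Band 5: 13796 × 0.932 + 19467 × 0.689 = 12858 + 13413 = 26271
Giving 4709 / 7326 / 2331 / 8655 / 26271.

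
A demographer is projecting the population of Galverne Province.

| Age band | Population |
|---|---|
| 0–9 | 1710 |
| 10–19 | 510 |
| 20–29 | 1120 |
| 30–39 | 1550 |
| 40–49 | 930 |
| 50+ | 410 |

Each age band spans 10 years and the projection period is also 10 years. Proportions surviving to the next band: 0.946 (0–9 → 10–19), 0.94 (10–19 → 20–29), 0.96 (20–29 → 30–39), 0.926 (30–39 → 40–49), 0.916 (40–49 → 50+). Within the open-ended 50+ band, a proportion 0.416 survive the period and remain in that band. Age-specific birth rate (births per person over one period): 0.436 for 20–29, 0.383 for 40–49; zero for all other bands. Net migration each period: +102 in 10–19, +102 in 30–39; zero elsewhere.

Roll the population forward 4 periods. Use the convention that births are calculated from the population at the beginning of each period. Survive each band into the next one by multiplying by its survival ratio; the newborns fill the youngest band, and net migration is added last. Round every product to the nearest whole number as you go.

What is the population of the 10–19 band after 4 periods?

1163

Period 1:
Births: 1120 * 0.436 = 488  |  930 * 0.383 = 356 → total 844
10–19: 1710 * 0.946 = 1618
20–29: 510 * 0.94 = 479
30–39: 1120 * 0.96 = 1075
40–49: 1550 * 0.926 = 1435
50+: 930 * 0.916 + 410 * 0.416 = 852 + 171 = 1023
Net migration: 10–19 + 102 → 1720; 30–39 + 102 → 1177
→ [844, 1720, 479, 1177, 1435, 1023]
Period 2:
Births: 479 * 0.436 = 209  |  1435 * 0.383 = 550 → total 759
10–19: 844 * 0.946 = 798
20–29: 1720 * 0.94 = 1617
30–39: 479 * 0.96 = 460
40–49: 1177 * 0.926 = 1090
50+: 1435 * 0.916 + 1023 * 0.416 = 1314 + 426 = 1740
Net migration: 10–19 + 102 → 900; 30–39 + 102 → 562
→ [759, 900, 1617, 562, 1090, 1740]
Period 3:
Births: 1617 * 0.436 = 705  |  1090 * 0.383 = 417 → total 1122
10–19: 759 * 0.946 = 718
20–29: 900 * 0.94 = 846
30–39: 1617 * 0.96 = 1552
40–49: 562 * 0.926 = 520
50+: 1090 * 0.916 + 1740 * 0.416 = 998 + 724 = 1722
Net migration: 10–19 + 102 → 820; 30–39 + 102 → 1654
→ [1122, 820, 846, 1654, 520, 1722]
Period 4:
Births: 846 * 0.436 = 369  |  520 * 0.383 = 199 → total 568
10–19: 1122 * 0.946 = 1061
20–29: 820 * 0.94 = 771
30–39: 846 * 0.96 = 812
40–49: 1654 * 0.926 = 1532
50+: 520 * 0.916 + 1722 * 0.416 = 476 + 716 = 1192
Net migration: 10–19 + 102 → 1163; 30–39 + 102 → 914
→ [568, 1163, 771, 914, 1532, 1192]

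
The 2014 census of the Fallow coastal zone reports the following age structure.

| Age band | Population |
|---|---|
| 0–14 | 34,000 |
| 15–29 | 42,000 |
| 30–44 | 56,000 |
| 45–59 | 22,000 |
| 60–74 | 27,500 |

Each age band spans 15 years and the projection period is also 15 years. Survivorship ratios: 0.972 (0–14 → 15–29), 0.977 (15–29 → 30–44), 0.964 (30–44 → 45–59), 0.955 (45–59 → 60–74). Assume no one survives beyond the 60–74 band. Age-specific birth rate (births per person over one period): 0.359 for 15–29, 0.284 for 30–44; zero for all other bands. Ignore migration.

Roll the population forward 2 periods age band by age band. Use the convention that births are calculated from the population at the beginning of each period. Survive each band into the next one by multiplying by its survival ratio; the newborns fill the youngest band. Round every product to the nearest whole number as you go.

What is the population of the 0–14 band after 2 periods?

[period 1]
Births: 42000 * 0.359 = 15078  |  56000 * 0.284 = 15904 → total 30982
15–29: 34000 * 0.972 = 33048
30–44: 42000 * 0.977 = 41034
45–59: 56000 * 0.964 = 53984
60–74: 22000 * 0.955 = 21010
→ [30982, 33048, 41034, 53984, 21010]
[period 2]
Births: 33048 * 0.359 = 11864  |  41034 * 0.284 = 11654 → total 23518
15–29: 30982 * 0.972 = 30115
30–44: 33048 * 0.977 = 32288
45–59: 41034 * 0.964 = 39557
60–74: 53984 * 0.955 = 51555
→ [23518, 30115, 32288, 39557, 51555]

23518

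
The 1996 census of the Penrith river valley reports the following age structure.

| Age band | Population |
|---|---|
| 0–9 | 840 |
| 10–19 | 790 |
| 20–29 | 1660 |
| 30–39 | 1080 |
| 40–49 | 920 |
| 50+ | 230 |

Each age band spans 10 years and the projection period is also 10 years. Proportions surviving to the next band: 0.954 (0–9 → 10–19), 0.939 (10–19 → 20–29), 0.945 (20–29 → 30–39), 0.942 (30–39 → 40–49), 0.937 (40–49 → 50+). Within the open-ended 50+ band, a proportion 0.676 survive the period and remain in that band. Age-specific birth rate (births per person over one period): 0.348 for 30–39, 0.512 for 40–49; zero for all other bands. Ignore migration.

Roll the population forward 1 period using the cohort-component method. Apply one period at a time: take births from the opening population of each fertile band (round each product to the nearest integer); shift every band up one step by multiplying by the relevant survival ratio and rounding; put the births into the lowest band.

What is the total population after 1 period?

After projecting period 1:
Births: 1080 × 0.348 = 376, 920 × 0.512 = 471 → total 847
10–19: 840 × 0.954 = 801
20–29: 790 × 0.939 = 742
30–39: 1660 × 0.945 = 1569
40–49: 1080 × 0.942 = 1017
50+: 920 × 0.937 + 230 × 0.676 = 862 + 155 = 1017
Population now: 0–9=847, 10–19=801, 20–29=742, 30–39=1569, 40–49=1017, 50+=1017
Total after period 1: 847 + 801 + 742 + 1569 + 1017 + 1017 = 5993

5993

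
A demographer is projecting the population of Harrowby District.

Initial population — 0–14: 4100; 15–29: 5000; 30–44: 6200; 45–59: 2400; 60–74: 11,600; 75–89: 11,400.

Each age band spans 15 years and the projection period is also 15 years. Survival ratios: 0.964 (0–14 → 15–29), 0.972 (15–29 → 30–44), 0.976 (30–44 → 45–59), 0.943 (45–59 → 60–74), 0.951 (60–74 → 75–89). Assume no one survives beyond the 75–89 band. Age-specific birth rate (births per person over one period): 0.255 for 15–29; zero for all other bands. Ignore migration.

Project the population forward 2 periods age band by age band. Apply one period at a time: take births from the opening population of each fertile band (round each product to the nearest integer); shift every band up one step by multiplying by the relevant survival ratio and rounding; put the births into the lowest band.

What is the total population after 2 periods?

18679

— Period 1 —
Births: 5000 * 0.255 = 1275
15–29: 4100 * 0.964 = 3952
30–44: 5000 * 0.972 = 4860
45–59: 6200 * 0.976 = 6051
60–74: 2400 * 0.943 = 2263
75–89: 11600 * 0.951 = 11032
→ [1275, 3952, 4860, 6051, 2263, 11032]
— Period 2 —
Births: 3952 * 0.255 = 1008
15–29: 1275 * 0.964 = 1229
30–44: 3952 * 0.972 = 3841
45–59: 4860 * 0.976 = 4743
60–74: 6051 * 0.943 = 5706
75–89: 2263 * 0.951 = 2152
→ [1008, 1229, 3841, 4743, 5706, 2152]
Total after period 2: 1008 + 1229 + 3841 + 4743 + 5706 + 2152 = 18679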